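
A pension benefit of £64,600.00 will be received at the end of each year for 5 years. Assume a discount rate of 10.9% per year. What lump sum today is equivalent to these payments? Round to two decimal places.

This is an ordinary annuity: 5 payments of £64,600.00 at the end of each year.
Periodic rate r = 0.109 per year.
PV = PMT × [(1 − (1+r)^−n)/r] = 64,600 × [1 − (1+r)^−5] / r = £239,356.77

£239,356.77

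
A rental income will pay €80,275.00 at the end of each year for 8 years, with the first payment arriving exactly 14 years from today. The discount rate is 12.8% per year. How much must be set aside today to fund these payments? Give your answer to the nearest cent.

Ordinary annuity of 8 payments, first payment at period 14.
Periodic rate r = 0.128 per year.
The ordinary-annuity PV formula values the stream one period before the first payment (period 13); discount that back 13 periods:
PV₀ = 80,275 × [1 − (1+r)^−8] / r × (1+r)^−13 = €81,034.81

€81,034.81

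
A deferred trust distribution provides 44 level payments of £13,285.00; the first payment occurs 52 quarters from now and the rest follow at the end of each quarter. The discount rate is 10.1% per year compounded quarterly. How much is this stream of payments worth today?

£98,261.73

Ordinary annuity of 44 payments, first payment at period 52.
Periodic rate r = 0.101/4 per quarter; n is counted in quarters.
The ordinary-annuity PV formula values the stream one period before the first payment (period 51); discount that back 51 periods:
PV₀ = 13,285 × [1 − (1+r)^−44] / r × (1+r)^−51 = £98,261.73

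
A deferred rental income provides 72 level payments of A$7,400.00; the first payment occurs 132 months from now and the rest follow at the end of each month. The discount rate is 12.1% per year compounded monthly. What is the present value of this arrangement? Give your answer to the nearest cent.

A$101,422.02

Ordinary annuity of 72 payments, first payment at period 132.
Periodic rate r = 0.121/12 per month; n is counted in months.
The ordinary-annuity PV formula values the stream one period before the first payment (period 131); discount that back 131 periods:
PV₀ = 7,400 × [1 − (1+r)^−72] / r × (1+r)^−131 = A$101,422.02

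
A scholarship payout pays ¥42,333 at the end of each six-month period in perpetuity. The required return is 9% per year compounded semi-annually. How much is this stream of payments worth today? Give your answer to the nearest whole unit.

¥940,733

Periodic rate r = 0.09/2 per half-year.
Level perpetuity: PV = PMT / r = 42,333 / (0.09/2) = ¥940,733.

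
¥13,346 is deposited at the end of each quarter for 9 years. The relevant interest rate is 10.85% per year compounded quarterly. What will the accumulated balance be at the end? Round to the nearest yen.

¥797,478

This is an ordinary annuity: 36 deposits of ¥13,346 at the end of each quarter.
Periodic rate r = 0.1085/4 per quarter; n is counted in quarters.
FV = PMT × [((1+r)^n − 1)/r] = 13,346 × [(1+r)^36 − 1] / r = ¥797,478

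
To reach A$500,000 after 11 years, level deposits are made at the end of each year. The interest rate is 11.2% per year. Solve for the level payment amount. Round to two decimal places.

A$25,284.56

Level ordinary annuity; solve FV = PMT × [((1+r)^n − 1)/r] for PMT.
Periodic rate r = 0.112 per year.
With n = 11: PMT = 500,000 / ([((1+r)^n − 1)/r]) = A$25,284.56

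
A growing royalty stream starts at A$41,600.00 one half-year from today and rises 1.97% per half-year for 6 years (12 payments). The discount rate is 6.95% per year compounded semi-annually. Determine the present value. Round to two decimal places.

Periodic rate r = 0.0695/2 per half-year; n is counted in half-years.
Growing ordinary annuity: PV = PMT₁ × [1 − ((1+g)/(1+r))^n] / (r − g) = 41,600 × [1 − ((1+0.0197)/(1+r))^12] / (r − 0.0197) = A$445,654.08.

A$445,654.08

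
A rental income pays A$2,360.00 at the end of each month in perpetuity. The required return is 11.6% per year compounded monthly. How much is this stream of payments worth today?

Periodic rate r = 0.116/12 per month.
Level perpetuity: PV = PMT / r = 2,360 / (0.116/12) = A$244,137.93.

A$244,137.93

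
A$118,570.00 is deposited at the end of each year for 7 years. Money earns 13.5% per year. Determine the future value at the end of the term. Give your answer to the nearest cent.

A$1,252,844.20

This is an ordinary annuity: 7 deposits of A$118,570.00 at the end of each year.
Periodic rate r = 0.135 per year.
FV = PMT × [((1+r)^n − 1)/r] = 118,570 × [(1+r)^7 − 1] / r = A$1,252,844.20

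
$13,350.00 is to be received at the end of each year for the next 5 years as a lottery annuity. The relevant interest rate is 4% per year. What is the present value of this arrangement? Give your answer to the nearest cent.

$59,431.83

This is an ordinary annuity: 5 payments of $13,350.00 at the end of each year.
Periodic rate r = 0.04 per year.
PV = PMT × [(1 − (1+r)^−n)/r] = 13,350 × [1 − (1+r)^−5] / r = $59,431.83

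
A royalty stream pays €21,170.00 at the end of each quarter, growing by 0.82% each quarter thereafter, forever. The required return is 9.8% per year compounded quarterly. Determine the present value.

€1,298,773.01

Periodic rate r = 0.098/4 per quarter.
Growing perpetuity (Gordon): PV = PMT₁ / (r − g) = 21,170 / (r − 0.0082) = €1,298,773.01.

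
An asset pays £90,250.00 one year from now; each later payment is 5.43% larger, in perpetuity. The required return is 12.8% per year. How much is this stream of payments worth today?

£1,224,559.02

Periodic rate r = 0.128 per year.
Growing perpetuity (Gordon): PV = PMT₁ / (r − g) = 90,250 / (r − 0.0543) = £1,224,559.02.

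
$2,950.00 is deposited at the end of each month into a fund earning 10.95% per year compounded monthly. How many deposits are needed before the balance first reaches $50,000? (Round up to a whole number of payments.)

16 payments

Periodic rate r = 0.1095/12 per month; n is counted in months.
Ordinary annuity FV: 50,000 = 2,950 × [((1+r)^n − 1)/r].
(1+r)^n = 1 + 50,000 × r / 2,950, so n = ln(1 + 50,000·r/2,950) / ln(1+r) = 15.83.
Round up to a whole number of payments: n = 16.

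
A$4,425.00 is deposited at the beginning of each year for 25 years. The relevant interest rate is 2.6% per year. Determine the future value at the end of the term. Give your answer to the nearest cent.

This is an annuity due: 25 deposits of A$4,425.00 at the beginning of each year.
Periodic rate r = 0.026 per year.
FV = PMT × [((1+r)^n − 1)/r] × (1+r) = 4,425 × [(1+r)^25 − 1] / r × (1+r) = A$157,102.43

A$157,102.43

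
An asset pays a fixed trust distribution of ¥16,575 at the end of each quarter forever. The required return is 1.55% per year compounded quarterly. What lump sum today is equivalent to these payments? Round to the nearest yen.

¥4,277,419

Periodic rate r = 0.0155/4 per quarter.
Level perpetuity: PV = PMT / r = 16,575 / (0.0155/4) = ¥4,277,419.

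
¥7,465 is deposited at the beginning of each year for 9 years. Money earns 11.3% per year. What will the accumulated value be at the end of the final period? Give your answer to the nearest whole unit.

This is an annuity due: 9 deposits of ¥7,465 at the beginning of each year.
Periodic rate r = 0.113 per year.
FV = PMT × [((1+r)^n − 1)/r] × (1+r) = 7,465 × [(1+r)^9 − 1] / r × (1+r) = ¥119,183

¥119,183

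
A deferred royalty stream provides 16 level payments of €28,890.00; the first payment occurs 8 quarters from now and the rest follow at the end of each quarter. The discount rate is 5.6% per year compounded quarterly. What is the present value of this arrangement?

Ordinary annuity of 16 payments, first payment at period 8.
Periodic rate r = 0.056/4 per quarter; n is counted in quarters.
The ordinary-annuity PV formula values the stream one period before the first payment (period 7); discount that back 7 periods:
PV₀ = 28,890 × [1 − (1+r)^−16] / r × (1+r)^−7 = €373,396.95

€373,396.95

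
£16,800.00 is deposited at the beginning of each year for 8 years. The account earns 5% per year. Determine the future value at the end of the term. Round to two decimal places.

This is an annuity due: 8 deposits of £16,800.00 at the beginning of each year.
Periodic rate r = 0.05 per year.
FV = PMT × [((1+r)^n − 1)/r] × (1+r) = 16,800 × [(1+r)^8 − 1] / r × (1+r) = £168,446.28

£168,446.28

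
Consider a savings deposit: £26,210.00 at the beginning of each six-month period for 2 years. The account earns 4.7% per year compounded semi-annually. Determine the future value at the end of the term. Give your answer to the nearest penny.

£111,145.80

This is an annuity due: 4 deposits of £26,210.00 at the beginning of each six-month period.
Periodic rate r = 0.047/2 per half-year; n is counted in half-years.
FV = PMT × [((1+r)^n − 1)/r] × (1+r) = 26,210 × [(1+r)^4 − 1] / r × (1+r) = £111,145.80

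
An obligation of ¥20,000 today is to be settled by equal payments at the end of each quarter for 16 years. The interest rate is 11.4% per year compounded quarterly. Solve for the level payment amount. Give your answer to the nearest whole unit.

¥683

Level ordinary annuity; solve PV = PMT × [(1 − (1+r)^−n)/r] for PMT.
Periodic rate r = 0.114/4 per quarter; n is counted in quarters.
With n = 64: PMT = 20,000 / ([(1 − (1+r)^−n)/r]) = ¥683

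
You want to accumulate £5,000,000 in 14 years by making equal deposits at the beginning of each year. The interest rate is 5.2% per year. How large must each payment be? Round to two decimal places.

Level annuity due; solve FV = PMT × [((1+r)^n − 1)/r] × (1+r) for PMT.
Periodic rate r = 0.052 per year.
With n = 14: PMT = 5,000,000 / ([((1+r)^n − 1)/r] × (1+r)) = £239,163.00

£239,163.00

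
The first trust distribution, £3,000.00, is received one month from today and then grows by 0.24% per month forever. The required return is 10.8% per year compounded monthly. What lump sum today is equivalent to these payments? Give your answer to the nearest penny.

Periodic rate r = 0.108/12 per month.
Growing perpetuity (Gordon): PV = PMT₁ / (r − g) = 3,000 / (r − 0.0024) = £454,545.45.

£454,545.45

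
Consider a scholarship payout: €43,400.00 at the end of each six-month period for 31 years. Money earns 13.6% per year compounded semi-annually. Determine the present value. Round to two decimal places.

This is an ordinary annuity: 62 payments of €43,400.00 at the end of each six-month period.
Periodic rate r = 0.136/2 per half-year; n is counted in half-years.
PV = PMT × [(1 − (1+r)^−n)/r] = 43,400 × [1 − (1+r)^−62] / r = €627,431.83

€627,431.83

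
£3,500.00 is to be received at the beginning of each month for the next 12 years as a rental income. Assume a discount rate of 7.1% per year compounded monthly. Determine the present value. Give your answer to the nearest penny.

This is an annuity due: 144 payments of £3,500.00 at the beginning of each month.
Periodic rate r = 0.071/12 per month; n is counted in months.
PV = PMT × [(1 − (1+r)^−n)/r] × (1+r) = 3,500 × [1 − (1+r)^−144] / r × (1+r) = £340,586.45

£340,586.45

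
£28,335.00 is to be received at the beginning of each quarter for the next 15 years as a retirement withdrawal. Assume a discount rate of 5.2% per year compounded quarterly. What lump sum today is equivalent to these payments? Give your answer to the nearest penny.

This is an annuity due: 60 payments of £28,335.00 at the beginning of each quarter.
Periodic rate r = 0.052/4 per quarter; n is counted in quarters.
PV = PMT × [(1 − (1+r)^−n)/r] × (1+r) = 28,335 × [1 − (1+r)^−60] / r × (1+r) = £1,190,712.35

£1,190,712.35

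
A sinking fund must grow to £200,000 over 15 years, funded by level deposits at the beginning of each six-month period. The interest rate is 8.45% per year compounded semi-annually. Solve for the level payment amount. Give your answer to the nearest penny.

£3,294.85

Level annuity due; solve FV = PMT × [((1+r)^n − 1)/r] × (1+r) for PMT.
Periodic rate r = 0.0845/2 per half-year; n is counted in half-years.
With n = 30: PMT = 200,000 / ([((1+r)^n − 1)/r] × (1+r)) = £3,294.85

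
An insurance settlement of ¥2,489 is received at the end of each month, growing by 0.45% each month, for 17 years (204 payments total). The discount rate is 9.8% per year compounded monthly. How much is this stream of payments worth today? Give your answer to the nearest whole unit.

¥356,009

Periodic rate r = 0.098/12 per month; n is counted in months.
Growing ordinary annuity: PV = PMT₁ × [1 − ((1+g)/(1+r))^n] / (r − g) = 2,489 × [1 − ((1+0.0045)/(1+r))^204] / (r − 0.0045) = ¥356,009.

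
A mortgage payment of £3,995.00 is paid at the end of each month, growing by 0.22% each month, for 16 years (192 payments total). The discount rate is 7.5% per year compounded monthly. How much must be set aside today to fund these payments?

Periodic rate r = 0.075/12 per month; n is counted in months.
Growing ordinary annuity: PV = PMT₁ × [1 − ((1+g)/(1+r))^n] / (r − g) = 3,995 × [1 − ((1+0.0022)/(1+r))^192] / (r − 0.0022) = £531,667.64.

£531,667.64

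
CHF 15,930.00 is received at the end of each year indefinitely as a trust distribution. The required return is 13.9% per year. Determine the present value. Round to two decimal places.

CHF 114,604.32

Periodic rate r = 0.139 per year.
Level perpetuity: PV = PMT / r = 15,930 / (0.139) = CHF 114,604.32.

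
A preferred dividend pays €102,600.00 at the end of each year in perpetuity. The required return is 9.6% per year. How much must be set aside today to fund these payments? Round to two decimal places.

€1,068,750.00

Periodic rate r = 0.096 per year.
Level perpetuity: PV = PMT / r = 102,600 / (0.096) = €1,068,750.00.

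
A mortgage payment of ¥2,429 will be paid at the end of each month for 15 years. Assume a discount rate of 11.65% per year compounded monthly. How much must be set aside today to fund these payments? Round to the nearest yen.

¥206,242

This is an ordinary annuity: 180 payments of ¥2,429 at the end of each month.
Periodic rate r = 0.1165/12 per month; n is counted in months.
PV = PMT × [(1 − (1+r)^−n)/r] = 2,429 × [1 − (1+r)^−180] / r = ¥206,242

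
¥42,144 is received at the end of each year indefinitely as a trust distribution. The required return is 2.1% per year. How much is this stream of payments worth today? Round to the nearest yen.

Periodic rate r = 0.021 per year.
Level perpetuity: PV = PMT / r = 42,144 / (0.021) = ¥2,006,857.

¥2,006,857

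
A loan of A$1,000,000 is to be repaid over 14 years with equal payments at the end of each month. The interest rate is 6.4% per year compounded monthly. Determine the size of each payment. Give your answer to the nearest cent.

A$9,026.88

Level ordinary annuity; solve PV = PMT × [(1 − (1+r)^−n)/r] for PMT.
Periodic rate r = 0.064/12 per month; n is counted in months.
With n = 168: PMT = 1,000,000 / ([(1 − (1+r)^−n)/r]) = A$9,026.88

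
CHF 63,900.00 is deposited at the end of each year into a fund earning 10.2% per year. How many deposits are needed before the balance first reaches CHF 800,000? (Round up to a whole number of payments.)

9 payments

Periodic rate r = 0.102 per year.
Ordinary annuity FV: 800,000 = 63,900 × [((1+r)^n − 1)/r].
(1+r)^n = 1 + 800,000 × r / 63,900, so n = ln(1 + 800,000·r/63,900) / ln(1+r) = 8.47.
Round up to a whole number of payments: n = 9.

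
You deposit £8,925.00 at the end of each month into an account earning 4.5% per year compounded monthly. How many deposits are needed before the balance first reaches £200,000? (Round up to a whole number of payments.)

22 payments

Periodic rate r = 0.045/12 per month; n is counted in months.
Ordinary annuity FV: 200,000 = 8,925 × [((1+r)^n − 1)/r].
(1+r)^n = 1 + 200,000 × r / 8,925, so n = ln(1 + 200,000·r/8,925) / ln(1+r) = 21.56.
Round up to a whole number of payments: n = 22.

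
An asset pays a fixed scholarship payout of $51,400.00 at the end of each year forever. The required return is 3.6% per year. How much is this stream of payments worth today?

$1,427,777.78

Periodic rate r = 0.036 per year.
Level perpetuity: PV = PMT / r = 51,400 / (0.036) = $1,427,777.78.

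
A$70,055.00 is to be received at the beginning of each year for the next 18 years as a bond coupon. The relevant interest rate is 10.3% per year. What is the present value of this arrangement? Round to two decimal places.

A$621,725.76

This is an annuity due: 18 payments of A$70,055.00 at the beginning of each year.
Periodic rate r = 0.103 per year.
PV = PMT × [(1 − (1+r)^−n)/r] × (1+r) = 70,055 × [1 − (1+r)^−18] / r × (1+r) = A$621,725.76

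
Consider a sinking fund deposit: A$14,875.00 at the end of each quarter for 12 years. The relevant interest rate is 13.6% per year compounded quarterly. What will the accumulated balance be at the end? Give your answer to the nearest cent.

A$1,740,028.85

This is an ordinary annuity: 48 deposits of A$14,875.00 at the end of each quarter.
Periodic rate r = 0.136/4 per quarter; n is counted in quarters.
FV = PMT × [((1+r)^n − 1)/r] = 14,875 × [(1+r)^48 − 1] / r = A$1,740,028.85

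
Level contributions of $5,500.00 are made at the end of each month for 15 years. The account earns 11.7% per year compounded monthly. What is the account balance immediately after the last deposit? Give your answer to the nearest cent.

$2,670,740.42

This is an ordinary annuity: 180 deposits of $5,500.00 at the end of each month.
Periodic rate r = 0.117/12 per month; n is counted in months.
FV = PMT × [((1+r)^n − 1)/r] = 5,500 × [(1+r)^180 − 1] / r = $2,670,740.42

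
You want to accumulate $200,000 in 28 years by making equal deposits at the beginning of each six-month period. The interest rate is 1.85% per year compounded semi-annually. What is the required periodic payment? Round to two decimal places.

Level annuity due; solve FV = PMT × [((1+r)^n − 1)/r] × (1+r) for PMT.
Periodic rate r = 0.0185/2 per half-year; n is counted in half-years.
With n = 56: PMT = 200,000 / ([((1+r)^n − 1)/r] × (1+r)) = $2,716.93

$2,716.93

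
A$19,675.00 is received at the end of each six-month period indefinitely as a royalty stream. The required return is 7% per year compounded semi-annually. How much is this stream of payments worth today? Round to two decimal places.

Periodic rate r = 0.07/2 per half-year.
Level perpetuity: PV = PMT / r = 19,675 / (0.07/2) = A$562,142.86.

A$562,142.86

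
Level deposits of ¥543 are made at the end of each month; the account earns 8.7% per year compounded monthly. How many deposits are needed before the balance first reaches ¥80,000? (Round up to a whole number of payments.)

101 payments

Periodic rate r = 0.087/12 per month; n is counted in months.
Ordinary annuity FV: 80,000 = 543 × [((1+r)^n − 1)/r].
(1+r)^n = 1 + 80,000 × r / 543, so n = ln(1 + 80,000·r/543) / ln(1+r) = 100.59.
Round up to a whole number of payments: n = 101.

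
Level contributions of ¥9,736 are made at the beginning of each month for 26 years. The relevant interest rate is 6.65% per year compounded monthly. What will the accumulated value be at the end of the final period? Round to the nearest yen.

¥8,140,855

This is an annuity due: 312 deposits of ¥9,736 at the beginning of each month.
Periodic rate r = 0.0665/12 per month; n is counted in months.
FV = PMT × [((1+r)^n − 1)/r] × (1+r) = 9,736 × [(1+r)^312 − 1] / r × (1+r) = ¥8,140,855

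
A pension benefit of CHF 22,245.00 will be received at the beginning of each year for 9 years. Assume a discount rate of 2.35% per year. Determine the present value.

CHF 182,769.75

This is an annuity due: 9 payments of CHF 22,245.00 at the beginning of each year.
Periodic rate r = 0.0235 per year.
PV = PMT × [(1 − (1+r)^−n)/r] × (1+r) = 22,245 × [1 − (1+r)^−9] / r × (1+r) = CHF 182,769.75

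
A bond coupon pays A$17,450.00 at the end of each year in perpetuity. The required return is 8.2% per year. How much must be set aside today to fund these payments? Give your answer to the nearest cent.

A$212,804.88

Periodic rate r = 0.082 per year.
Level perpetuity: PV = PMT / r = 17,450 / (0.082) = A$212,804.88.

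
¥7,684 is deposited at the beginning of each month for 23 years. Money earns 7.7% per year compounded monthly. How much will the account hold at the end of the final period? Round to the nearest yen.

This is an annuity due: 276 deposits of ¥7,684 at the beginning of each month.
Periodic rate r = 0.077/12 per month; n is counted in months.
FV = PMT × [((1+r)^n − 1)/r] × (1+r) = 7,684 × [(1+r)^276 − 1] / r × (1+r) = ¥5,837,427

¥5,837,427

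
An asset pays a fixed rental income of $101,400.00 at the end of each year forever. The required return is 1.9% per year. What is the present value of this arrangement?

Periodic rate r = 0.019 per year.
Level perpetuity: PV = PMT / r = 101,400 / (0.019) = $5,336,842.11.

$5,336,842.11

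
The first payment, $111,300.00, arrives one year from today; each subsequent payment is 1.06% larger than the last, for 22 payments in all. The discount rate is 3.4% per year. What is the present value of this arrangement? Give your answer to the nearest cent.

$1,881,846.67

Periodic rate r = 0.034 per year.
Growing ordinary annuity: PV = PMT₁ × [1 − ((1+g)/(1+r))^n] / (r − g) = 111,300 × [1 − ((1+0.0106)/(1+r))^22] / (r − 0.0106) = $1,881,846.67.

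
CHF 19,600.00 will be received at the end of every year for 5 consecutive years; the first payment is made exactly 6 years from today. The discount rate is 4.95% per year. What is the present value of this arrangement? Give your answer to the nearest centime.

CHF 66,739.01

Ordinary annuity of 5 payments, first payment at period 6.
Periodic rate r = 0.0495 per year.
The ordinary-annuity PV formula values the stream one period before the first payment (period 5); discount that back 5 periods:
PV₀ = 19,600 × [1 − (1+r)^−5] / r × (1+r)^−5 = CHF 66,739.01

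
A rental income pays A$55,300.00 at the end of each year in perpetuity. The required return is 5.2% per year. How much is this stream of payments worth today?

Periodic rate r = 0.052 per year.
Level perpetuity: PV = PMT / r = 55,300 / (0.052) = A$1,063,461.54.

A$1,063,461.54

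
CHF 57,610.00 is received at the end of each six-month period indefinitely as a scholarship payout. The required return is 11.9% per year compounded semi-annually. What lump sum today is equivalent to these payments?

CHF 968,235.29

Periodic rate r = 0.119/2 per half-year.
Level perpetuity: PV = PMT / r = 57,610 / (0.119/2) = CHF 968,235.29.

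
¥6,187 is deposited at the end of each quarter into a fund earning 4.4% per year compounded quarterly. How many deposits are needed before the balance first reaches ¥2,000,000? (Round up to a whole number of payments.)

139 payments

Periodic rate r = 0.044/4 per quarter; n is counted in quarters.
Ordinary annuity FV: 2,000,000 = 6,187 × [((1+r)^n − 1)/r].
(1+r)^n = 1 + 2,000,000 × r / 6,187, so n = ln(1 + 2,000,000·r/6,187) / ln(1+r) = 138.61.
Round up to a whole number of payments: n = 139.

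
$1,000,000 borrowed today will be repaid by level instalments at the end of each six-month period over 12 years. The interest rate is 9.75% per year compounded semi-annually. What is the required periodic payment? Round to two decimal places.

$71,592.23

Level ordinary annuity; solve PV = PMT × [(1 − (1+r)^−n)/r] for PMT.
Periodic rate r = 0.0975/2 per half-year; n is counted in half-years.
With n = 24: PMT = 1,000,000 / ([(1 − (1+r)^−n)/r]) = $71,592.23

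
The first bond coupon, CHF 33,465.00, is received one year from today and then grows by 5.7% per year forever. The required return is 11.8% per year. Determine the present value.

Periodic rate r = 0.118 per year.
Growing perpetuity (Gordon): PV = PMT₁ / (r − g) = 33,465 / (r − 0.057) = CHF 548,606.56.

CHF 548,606.56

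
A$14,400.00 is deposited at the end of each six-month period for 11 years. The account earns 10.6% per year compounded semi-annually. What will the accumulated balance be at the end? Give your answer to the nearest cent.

A$574,575.48

This is an ordinary annuity: 22 deposits of A$14,400.00 at the end of each six-month period.
Periodic rate r = 0.106/2 per half-year; n is counted in half-years.
FV = PMT × [((1+r)^n − 1)/r] = 14,400 × [(1+r)^22 − 1] / r = A$574,575.48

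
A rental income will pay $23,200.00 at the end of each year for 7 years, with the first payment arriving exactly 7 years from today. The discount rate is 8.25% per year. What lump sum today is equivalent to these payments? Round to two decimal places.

$74,430.54

Ordinary annuity of 7 payments, first payment at period 7.
Periodic rate r = 0.0825 per year.
The ordinary-annuity PV formula values the stream one period before the first payment (period 6); discount that back 6 periods:
PV₀ = 23,200 × [1 − (1+r)^−7] / r × (1+r)^−6 = $74,430.54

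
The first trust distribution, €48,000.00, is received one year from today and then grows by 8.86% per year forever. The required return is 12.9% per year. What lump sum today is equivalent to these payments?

€1,188,118.81

Periodic rate r = 0.129 per year.
Growing perpetuity (Gordon): PV = PMT₁ / (r − g) = 48,000 / (r − 0.0886) = €1,188,118.81.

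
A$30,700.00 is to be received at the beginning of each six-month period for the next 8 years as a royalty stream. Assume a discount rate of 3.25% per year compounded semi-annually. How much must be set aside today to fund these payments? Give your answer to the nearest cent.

A$436,468.07

This is an annuity due: 16 payments of A$30,700.00 at the beginning of each six-month period.
Periodic rate r = 0.0325/2 per half-year; n is counted in half-years.
PV = PMT × [(1 − (1+r)^−n)/r] × (1+r) = 30,700 × [1 − (1+r)^−16] / r × (1+r) = A$436,468.07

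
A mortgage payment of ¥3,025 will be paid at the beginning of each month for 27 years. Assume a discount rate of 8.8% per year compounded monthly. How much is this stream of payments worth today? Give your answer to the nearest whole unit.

¥376,578

This is an annuity due: 324 payments of ¥3,025 at the beginning of each month.
Periodic rate r = 0.088/12 per month; n is counted in months.
PV = PMT × [(1 − (1+r)^−n)/r] × (1+r) = 3,025 × [1 − (1+r)^−324] / r × (1+r) = ¥376,578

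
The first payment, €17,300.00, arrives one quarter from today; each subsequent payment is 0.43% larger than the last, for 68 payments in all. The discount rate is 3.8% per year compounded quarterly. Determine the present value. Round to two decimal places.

Periodic rate r = 0.038/4 per quarter; n is counted in quarters.
Growing ordinary annuity: PV = PMT₁ × [1 − ((1+g)/(1+r))^n] / (r − g) = 17,300 × [1 − ((1+0.0043)/(1+r))^68] / (r − 0.0043) = €985,239.34.

€985,239.34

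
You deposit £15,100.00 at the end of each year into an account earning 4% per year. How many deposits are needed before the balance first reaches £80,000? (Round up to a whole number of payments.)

5 payments

Periodic rate r = 0.04 per year.
Ordinary annuity FV: 80,000 = 15,100 × [((1+r)^n − 1)/r].
(1+r)^n = 1 + 80,000 × r / 15,100, so n = ln(1 + 80,000·r/15,100) / ln(1+r) = 4.90.
Round up to a whole number of payments: n = 5.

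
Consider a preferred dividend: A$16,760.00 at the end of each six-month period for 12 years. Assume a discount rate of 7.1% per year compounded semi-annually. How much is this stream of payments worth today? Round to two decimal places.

This is an ordinary annuity: 24 payments of A$16,760.00 at the end of each six-month period.
Periodic rate r = 0.071/2 per half-year; n is counted in half-years.
PV = PMT × [(1 − (1+r)^−n)/r] = 16,760 × [1 − (1+r)^−24] / r = A$267,730.42

A$267,730.42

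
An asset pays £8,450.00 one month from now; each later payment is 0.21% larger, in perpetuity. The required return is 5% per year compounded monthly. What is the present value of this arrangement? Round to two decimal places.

Periodic rate r = 0.05/12 per month.
Growing perpetuity (Gordon): PV = PMT₁ / (r − g) = 8,450 / (r − 0.0021) = £4,088,709.68.

£4,088,709.68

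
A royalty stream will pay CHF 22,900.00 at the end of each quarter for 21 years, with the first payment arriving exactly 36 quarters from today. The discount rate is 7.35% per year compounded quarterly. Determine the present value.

CHF 516,173.44

Ordinary annuity of 84 payments, first payment at period 36.
Periodic rate r = 0.0735/4 per quarter; n is counted in quarters.
The ordinary-annuity PV formula values the stream one period before the first payment (period 35); discount that back 35 periods:
PV₀ = 22,900 × [1 − (1+r)^−84] / r × (1+r)^−35 = CHF 516,173.44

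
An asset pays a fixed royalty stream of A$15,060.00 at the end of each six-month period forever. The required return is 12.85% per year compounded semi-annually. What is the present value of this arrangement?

Periodic rate r = 0.1285/2 per half-year.
Level perpetuity: PV = PMT / r = 15,060 / (0.1285/2) = A$234,396.89.

A$234,396.89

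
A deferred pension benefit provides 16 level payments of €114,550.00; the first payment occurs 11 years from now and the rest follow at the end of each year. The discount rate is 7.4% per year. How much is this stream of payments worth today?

€516,180.62

Ordinary annuity of 16 payments, first payment at period 11.
Periodic rate r = 0.074 per year.
The ordinary-annuity PV formula values the stream one period before the first payment (period 10); discount that back 10 periods:
PV₀ = 114,550 × [1 − (1+r)^−16] / r × (1+r)^−10 = €516,180.62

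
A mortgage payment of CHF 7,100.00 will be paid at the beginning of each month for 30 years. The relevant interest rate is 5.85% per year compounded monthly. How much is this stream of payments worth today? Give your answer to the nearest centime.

This is an annuity due: 360 payments of CHF 7,100.00 at the beginning of each month.
Periodic rate r = 0.0585/12 per month; n is counted in months.
PV = PMT × [(1 − (1+r)^−n)/r] × (1+r) = 7,100 × [1 − (1+r)^−360] / r × (1+r) = CHF 1,209,377.43

CHF 1,209,377.43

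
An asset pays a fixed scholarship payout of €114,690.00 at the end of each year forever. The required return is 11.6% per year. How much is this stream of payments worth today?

Periodic rate r = 0.116 per year.
Level perpetuity: PV = PMT / r = 114,690 / (0.116) = €988,706.90.

€988,706.90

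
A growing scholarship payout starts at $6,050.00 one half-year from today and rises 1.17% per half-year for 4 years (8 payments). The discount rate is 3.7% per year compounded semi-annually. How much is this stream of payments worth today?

Periodic rate r = 0.037/2 per half-year; n is counted in half-years.
Growing ordinary annuity: PV = PMT₁ × [1 − ((1+g)/(1+r))^n] / (r − g) = 6,050 × [1 − ((1+0.0117)/(1+r))^8] / (r − 0.0117) = $46,425.12.

$46,425.12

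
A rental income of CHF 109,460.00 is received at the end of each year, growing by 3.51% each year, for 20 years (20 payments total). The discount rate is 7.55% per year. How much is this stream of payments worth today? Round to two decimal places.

CHF 1,449,575.91

Periodic rate r = 0.0755 per year.
Growing ordinary annuity: PV = PMT₁ × [1 − ((1+g)/(1+r))^n] / (r − g) = 109,460 × [1 − ((1+0.0351)/(1+r))^20] / (r − 0.0351) = CHF 1,449,575.91.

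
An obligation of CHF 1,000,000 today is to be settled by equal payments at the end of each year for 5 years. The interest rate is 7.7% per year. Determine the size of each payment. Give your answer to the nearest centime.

CHF 248,479.30

Level ordinary annuity; solve PV = PMT × [(1 − (1+r)^−n)/r] for PMT.
Periodic rate r = 0.077 per year.
With n = 5: PMT = 1,000,000 / ([(1 − (1+r)^−n)/r]) = CHF 248,479.30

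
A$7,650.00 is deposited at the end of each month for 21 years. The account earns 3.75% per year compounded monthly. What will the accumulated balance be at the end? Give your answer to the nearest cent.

This is an ordinary annuity: 252 deposits of A$7,650.00 at the end of each month.
Periodic rate r = 0.0375/12 per month; n is counted in months.
FV = PMT × [((1+r)^n − 1)/r] = 7,650 × [(1+r)^252 − 1] / r = A$2,925,843.85

A$2,925,843.85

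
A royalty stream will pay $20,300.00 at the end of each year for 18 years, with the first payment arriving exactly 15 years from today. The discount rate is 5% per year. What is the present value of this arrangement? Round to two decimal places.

Ordinary annuity of 18 payments, first payment at period 15.
Periodic rate r = 0.05 per year.
The ordinary-annuity PV formula values the stream one period before the first payment (period 14); discount that back 14 periods:
PV₀ = 20,300 × [1 − (1+r)^−18] / r × (1+r)^−14 = $119,851.93

$119,851.93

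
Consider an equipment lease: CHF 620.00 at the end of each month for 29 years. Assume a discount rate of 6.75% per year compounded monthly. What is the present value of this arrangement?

This is an ordinary annuity: 348 payments of CHF 620.00 at the end of each month.
Periodic rate r = 0.0675/12 per month; n is counted in months.
PV = PMT × [(1 − (1+r)^−n)/r] = 620 × [1 − (1+r)^−348] / r = CHF 94,572.03

CHF 94,572.03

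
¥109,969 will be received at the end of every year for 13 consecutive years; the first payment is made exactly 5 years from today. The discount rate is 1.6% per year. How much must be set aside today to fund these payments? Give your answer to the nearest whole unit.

¥1,202,676

Ordinary annuity of 13 payments, first payment at period 5.
Periodic rate r = 0.016 per year.
The ordinary-annuity PV formula values the stream one period before the first payment (period 4); discount that back 4 periods:
PV₀ = 109,969 × [1 − (1+r)^−13] / r × (1+r)^−4 = ¥1,202,676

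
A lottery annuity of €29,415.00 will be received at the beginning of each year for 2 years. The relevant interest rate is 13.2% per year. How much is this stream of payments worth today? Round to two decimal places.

€55,399.98

This is an annuity due: 2 payments of €29,415.00 at the beginning of each year.
Periodic rate r = 0.132 per year.
PV = PMT × [(1 − (1+r)^−n)/r] × (1+r) = 29,415 × [1 − (1+r)^−2] / r × (1+r) = €55,399.98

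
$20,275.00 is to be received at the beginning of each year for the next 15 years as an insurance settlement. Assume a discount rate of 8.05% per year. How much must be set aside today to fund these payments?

$186,942.55

This is an annuity due: 15 payments of $20,275.00 at the beginning of each year.
Periodic rate r = 0.0805 per year.
PV = PMT × [(1 − (1+r)^−n)/r] × (1+r) = 20,275 × [1 − (1+r)^−15] / r × (1+r) = $186,942.55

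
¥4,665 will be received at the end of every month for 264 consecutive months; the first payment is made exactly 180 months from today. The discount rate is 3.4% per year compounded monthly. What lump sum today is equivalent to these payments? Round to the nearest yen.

Ordinary annuity of 264 payments, first payment at period 180.
Periodic rate r = 0.034/12 per month; n is counted in months.
The ordinary-annuity PV formula values the stream one period before the first payment (period 179); discount that back 179 periods:
PV₀ = 4,665 × [1 − (1+r)^−264] / r × (1+r)^−179 = ¥522,090

¥522,090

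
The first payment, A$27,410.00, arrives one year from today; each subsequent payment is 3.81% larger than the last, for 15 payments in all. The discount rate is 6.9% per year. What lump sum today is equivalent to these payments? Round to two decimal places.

Periodic rate r = 0.069 per year.
Growing ordinary annuity: PV = PMT₁ × [1 − ((1+g)/(1+r))^n] / (r − g) = 27,410 × [1 − ((1+0.0381)/(1+r))^15] / (r − 0.0381) = A$315,743.68.

A$315,743.68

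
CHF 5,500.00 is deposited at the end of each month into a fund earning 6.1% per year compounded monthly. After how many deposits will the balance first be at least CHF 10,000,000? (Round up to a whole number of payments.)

Periodic rate r = 0.061/12 per month; n is counted in months.
Ordinary annuity FV: 10,000,000 = 5,500 × [((1+r)^n − 1)/r].
(1+r)^n = 1 + 10,000,000 × r / 5,500, so n = ln(1 + 10,000,000·r/5,500) / ln(1+r) = 458.84.
Round up to a whole number of payments: n = 459.

459 payments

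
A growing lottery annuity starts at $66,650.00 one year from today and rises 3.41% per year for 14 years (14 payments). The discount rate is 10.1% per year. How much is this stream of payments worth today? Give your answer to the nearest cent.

$582,046.86

Periodic rate r = 0.101 per year.
Growing ordinary annuity: PV = PMT₁ × [1 − ((1+g)/(1+r))^n] / (r − g) = 66,650 × [1 − ((1+0.0341)/(1+r))^14] / (r − 0.0341) = $582,046.86.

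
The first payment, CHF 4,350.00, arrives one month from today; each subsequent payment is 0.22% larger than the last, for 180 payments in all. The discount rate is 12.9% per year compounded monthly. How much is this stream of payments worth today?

CHF 398,506.38

Periodic rate r = 0.129/12 per month; n is counted in months.
Growing ordinary annuity: PV = PMT₁ × [1 − ((1+g)/(1+r))^n] / (r − g) = 4,350 × [1 − ((1+0.0022)/(1+r))^180] / (r − 0.0022) = CHF 398,506.38.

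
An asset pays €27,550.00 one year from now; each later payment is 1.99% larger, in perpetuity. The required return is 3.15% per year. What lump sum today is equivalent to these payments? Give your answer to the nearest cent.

Periodic rate r = 0.0315 per year.
Growing perpetuity (Gordon): PV = PMT₁ / (r − g) = 27,550 / (r − 0.0199) = €2,375,000.00.

€2,375,000.00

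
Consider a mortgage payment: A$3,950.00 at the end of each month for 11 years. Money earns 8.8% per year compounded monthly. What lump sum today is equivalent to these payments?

This is an ordinary annuity: 132 payments of A$3,950.00 at the end of each month.
Periodic rate r = 0.088/12 per month; n is counted in months.
PV = PMT × [(1 − (1+r)^−n)/r] = 3,950 × [1 − (1+r)^−132] / r = A$333,315.74

A$333,315.74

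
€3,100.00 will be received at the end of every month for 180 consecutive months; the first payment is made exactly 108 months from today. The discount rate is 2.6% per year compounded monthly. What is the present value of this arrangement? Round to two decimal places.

Ordinary annuity of 180 payments, first payment at period 108.
Periodic rate r = 0.026/12 per month; n is counted in months.
The ordinary-annuity PV formula values the stream one period before the first payment (period 107); discount that back 107 periods:
PV₀ = 3,100 × [1 − (1+r)^−180] / r × (1+r)^−107 = €366,215.09

€366,215.09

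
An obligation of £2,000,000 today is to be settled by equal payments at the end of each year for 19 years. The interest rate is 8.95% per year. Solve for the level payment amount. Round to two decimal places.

Level ordinary annuity; solve PV = PMT × [(1 − (1+r)^−n)/r] for PMT.
Periodic rate r = 0.0895 per year.
With n = 19: PMT = 2,000,000 / ([(1 − (1+r)^−n)/r]) = £222,690.15

£222,690.15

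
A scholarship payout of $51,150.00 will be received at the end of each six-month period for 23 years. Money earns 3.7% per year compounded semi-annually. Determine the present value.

$1,575,085.65

This is an ordinary annuity: 46 payments of $51,150.00 at the end of each six-month period.
Periodic rate r = 0.037/2 per half-year; n is counted in half-years.
PV = PMT × [(1 − (1+r)^−n)/r] = 51,150 × [1 − (1+r)^−46] / r = $1,575,085.65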